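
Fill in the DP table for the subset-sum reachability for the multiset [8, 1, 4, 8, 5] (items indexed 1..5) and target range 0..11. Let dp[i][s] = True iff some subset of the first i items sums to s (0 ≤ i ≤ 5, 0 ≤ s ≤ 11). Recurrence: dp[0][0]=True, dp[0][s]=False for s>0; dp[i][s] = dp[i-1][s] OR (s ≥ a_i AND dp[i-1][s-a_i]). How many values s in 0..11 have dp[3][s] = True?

6

i\s   0   1   2   3   4   5   6   7   8   9  10  11
  0   T   F   F   F   F   F   F   F   F   F   F   F
  1   T   F   F   F   F   F   F   F   T   F   F   F
  2   T   T   F   F   F   F   F   F   T   T   F   F
  3   T   T   F   F   T   T   F   F   T   T   F   F
  4   T   T   F   F   T   T   F   F   T   T   F   F
  5   T   T   F   F   T   T   T   F   T   T   T   F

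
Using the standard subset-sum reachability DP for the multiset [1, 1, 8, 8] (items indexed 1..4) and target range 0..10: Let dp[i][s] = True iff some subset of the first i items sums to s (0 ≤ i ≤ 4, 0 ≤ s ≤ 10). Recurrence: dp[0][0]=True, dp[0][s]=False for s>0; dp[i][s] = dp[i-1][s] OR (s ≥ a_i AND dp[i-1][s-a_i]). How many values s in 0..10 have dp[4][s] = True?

i\s   0   1   2   3   4   5   6   7   8   9  10
  0   T   F   F   F   F   F   F   F   F   F   F
  1   T   T   F   F   F   F   F   F   F   F   F
  2   T   T   T   F   F   F   F   F   F   F   F
  3   T   T   T   F   F   F   F   F   T   T   T
  4   T   T   T   F   F   F   F   F   T   T   T

6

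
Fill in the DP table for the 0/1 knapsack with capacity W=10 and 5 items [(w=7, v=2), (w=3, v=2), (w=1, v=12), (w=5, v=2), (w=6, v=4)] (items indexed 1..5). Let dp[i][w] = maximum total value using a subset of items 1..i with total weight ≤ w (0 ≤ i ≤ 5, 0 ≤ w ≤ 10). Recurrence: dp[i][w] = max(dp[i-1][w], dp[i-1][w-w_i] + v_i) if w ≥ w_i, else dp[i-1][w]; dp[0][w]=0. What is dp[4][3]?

12

i\w   0   1   2   3   4   5   6   7   8   9  10
  0   0   0   0   0   0   0   0   0   0   0   0
  1   0   0   0   0   0   0   0   2   2   2   2
  2   0   0   0   2   2   2   2   2   2   2   4
  3   0  12  12  12  14  14  14  14  14  14  14
  4   0  12  12  12  14  14  14  14  14  16  16
  5   0  12  12  12  14  14  14  16  16  16  18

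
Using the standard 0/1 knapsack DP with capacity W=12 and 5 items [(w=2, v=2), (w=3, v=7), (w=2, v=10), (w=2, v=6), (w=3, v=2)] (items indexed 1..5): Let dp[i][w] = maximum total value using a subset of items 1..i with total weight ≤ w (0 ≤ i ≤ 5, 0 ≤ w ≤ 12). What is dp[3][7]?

i\w   0   1   2   3   4   5   6   7   8   9  10  11  12
  0   0   0   0   0   0   0   0   0   0   0   0   0   0
  1   0   0   2   2   2   2   2   2   2   2   2   2   2
  2   0   0   2   7   7   9   9   9   9   9   9   9   9
  3   0   0  10  10  12  17  17  19  19  19  19  19  19
  4   0   0  10  10  16  17  18  23  23  25  25  25  25
  5   0   0  10  10  16  17  18  23  23  25  25  25  27

19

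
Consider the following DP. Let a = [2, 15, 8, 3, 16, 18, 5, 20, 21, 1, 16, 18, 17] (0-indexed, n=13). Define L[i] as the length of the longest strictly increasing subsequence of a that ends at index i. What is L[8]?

6

   i    0    1    2    3    4    5    6    7    8    9   10   11   12
a[i]    2   15    8    3   16   18    5   20   21    1   16   18   17
L[i]    1    2    2    2    3    4    3    5    6    1    4    5    5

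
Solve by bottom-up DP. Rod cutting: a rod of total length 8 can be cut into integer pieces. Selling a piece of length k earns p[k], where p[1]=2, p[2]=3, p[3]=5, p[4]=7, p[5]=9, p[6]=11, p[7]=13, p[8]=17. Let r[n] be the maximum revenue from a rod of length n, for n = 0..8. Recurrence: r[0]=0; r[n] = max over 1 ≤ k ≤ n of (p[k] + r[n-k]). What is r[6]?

   n    0    1    2    3    4    5    6    7    8
r[n]    0    2    4    6    8   10   12   14   17

12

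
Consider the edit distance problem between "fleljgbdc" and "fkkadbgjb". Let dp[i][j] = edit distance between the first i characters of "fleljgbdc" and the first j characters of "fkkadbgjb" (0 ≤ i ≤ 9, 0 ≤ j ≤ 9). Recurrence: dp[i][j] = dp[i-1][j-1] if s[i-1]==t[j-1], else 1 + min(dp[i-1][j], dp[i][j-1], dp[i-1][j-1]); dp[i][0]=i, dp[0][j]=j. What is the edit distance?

8

   ''  f  k  k  a  d  b  g  j  b
''  0  1  2  3  4  5  6  7  8  9
 f  1  0  1  2  3  4  5  6  7  8
 l  2  1  1  2  3  4  5  6  7  8
 e  3  2  2  2  3  4  5  6  7  8
 l  4  3  3  3  3  4  5  6  7  8
 j  5  4  4  4  4  4  5  6  6  7
 g  6  5  5  5  5  5  5  5  6  7
 b  7  6  6  6  6  6  5  6  6  6
 d  8  7  7  7  7  6  6  6  7  7
 c  9  8  8  8  8  7  7  7  7  8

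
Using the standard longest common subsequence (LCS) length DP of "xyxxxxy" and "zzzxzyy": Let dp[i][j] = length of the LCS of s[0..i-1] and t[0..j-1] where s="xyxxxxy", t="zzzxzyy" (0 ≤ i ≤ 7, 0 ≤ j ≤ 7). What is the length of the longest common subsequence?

   ''  z  z  z  x  z  y  y
''  0  0  0  0  0  0  0  0
 x  0  0  0  0  1  1  1  1
 y  0  0  0  0  1  1  2  2
 x  0  0  0  0  1  1  2  2
 x  0  0  0  0  1  1  2  2
 x  0  0  0  0  1  1  2  2
 x  0  0  0  0  1  1  2  2
 y  0  0  0  0  1  1  2  3

3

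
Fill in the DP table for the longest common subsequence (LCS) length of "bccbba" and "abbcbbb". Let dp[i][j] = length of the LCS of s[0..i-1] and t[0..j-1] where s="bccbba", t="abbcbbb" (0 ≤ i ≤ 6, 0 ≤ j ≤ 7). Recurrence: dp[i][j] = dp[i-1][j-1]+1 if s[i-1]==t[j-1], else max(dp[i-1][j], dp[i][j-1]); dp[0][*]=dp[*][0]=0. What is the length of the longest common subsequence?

   ''  a  b  b  c  b  b  b
''  0  0  0  0  0  0  0  0
 b  0  0  1  1  1  1  1  1
 c  0  0  1  1  2  2  2  2
 c  0  0  1  1  2  2  2  2
 b  0  0  1  2  2  3  3  3
 b  0  0  1  2  2  3  4  4
 a  0  1  1  2  2  3  4  4

4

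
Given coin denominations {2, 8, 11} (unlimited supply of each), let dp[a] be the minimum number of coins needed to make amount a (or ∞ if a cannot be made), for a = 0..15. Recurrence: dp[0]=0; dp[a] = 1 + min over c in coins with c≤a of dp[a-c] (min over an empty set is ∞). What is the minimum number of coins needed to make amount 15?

3

 a  0  1  2  3  4  5  6  7  8  9 10 11 12 13 14 15
dp  0  -  1  -  2  -  3  -  1  -  2  1  3  2  4  3
(- denotes ∞ / unreachable)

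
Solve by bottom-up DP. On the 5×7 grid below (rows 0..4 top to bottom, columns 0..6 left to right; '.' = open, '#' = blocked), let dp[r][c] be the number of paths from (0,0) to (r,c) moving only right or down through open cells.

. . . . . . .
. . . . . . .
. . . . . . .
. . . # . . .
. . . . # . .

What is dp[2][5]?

21

r\c   0   1   2   3   4   5   6
  0   1   1   1   1   1   1   1
  1   1   2   3   4   5   6   7
  2   1   3   6  10  15  21  28
  3   1   4  10   0  15  36  64
  4   1   5  15  15   0  36 100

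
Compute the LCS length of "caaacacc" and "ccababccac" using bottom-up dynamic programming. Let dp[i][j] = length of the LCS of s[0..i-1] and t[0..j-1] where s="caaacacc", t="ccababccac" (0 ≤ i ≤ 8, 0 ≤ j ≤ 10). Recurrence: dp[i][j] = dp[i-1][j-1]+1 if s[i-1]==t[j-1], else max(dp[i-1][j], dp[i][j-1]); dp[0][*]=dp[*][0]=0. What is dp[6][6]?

3

   ''  c  c  a  b  a  b  c  c  a  c
''  0  0  0  0  0  0  0  0  0  0  0
 c  0  1  1  1  1  1  1  1  1  1  1
 a  0  1  1  2  2  2  2  2  2  2  2
 a  0  1  1  2  2  3  3  3  3  3  3
 a  0  1  1  2  2  3  3  3  3  4  4
 c  0  1  2  2  2  3  3  4  4  4  5
 a  0  1  2  3  3  3  3  4  4  5  5
 c  0  1  2  3  3  3  3  4  5  5  6
 c  0  1  2  3  3  3  3  4  5  5  6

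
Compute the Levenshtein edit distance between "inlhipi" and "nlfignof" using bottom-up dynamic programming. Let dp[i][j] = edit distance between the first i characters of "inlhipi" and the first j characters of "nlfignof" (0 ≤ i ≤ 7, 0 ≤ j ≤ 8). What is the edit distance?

6

   ''  n  l  f  i  g  n  o  f
''  0  1  2  3  4  5  6  7  8
 i  1  1  2  3  3  4  5  6  7
 n  2  1  2  3  4  4  4  5  6
 l  3  2  1  2  3  4  5  5  6
 h  4  3  2  2  3  4  5  6  6
 i  5  4  3  3  2  3  4  5  6
 p  6  5  4  4  3  3  4  5  6
 i  7  6  5  5  4  4  4  5  6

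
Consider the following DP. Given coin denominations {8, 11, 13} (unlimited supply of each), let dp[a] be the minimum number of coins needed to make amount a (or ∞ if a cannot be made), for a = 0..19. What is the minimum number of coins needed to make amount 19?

 a  0  1  2  3  4  5  6  7  8  9 10 11 12 13 14 15 16 17 18 19
dp  0  -  -  -  -  -  -  -  1  -  -  1  -  1  -  -  2  -  -  2
(- denotes ∞ / unreachable)

2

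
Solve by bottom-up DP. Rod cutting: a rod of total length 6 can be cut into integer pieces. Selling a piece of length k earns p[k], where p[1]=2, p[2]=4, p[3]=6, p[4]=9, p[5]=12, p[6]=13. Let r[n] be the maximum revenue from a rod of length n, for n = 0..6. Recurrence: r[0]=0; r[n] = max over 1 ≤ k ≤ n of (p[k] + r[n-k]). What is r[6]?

14

   n    0    1    2    3    4    5    6
r[n]    0    2    4    6    9   12   14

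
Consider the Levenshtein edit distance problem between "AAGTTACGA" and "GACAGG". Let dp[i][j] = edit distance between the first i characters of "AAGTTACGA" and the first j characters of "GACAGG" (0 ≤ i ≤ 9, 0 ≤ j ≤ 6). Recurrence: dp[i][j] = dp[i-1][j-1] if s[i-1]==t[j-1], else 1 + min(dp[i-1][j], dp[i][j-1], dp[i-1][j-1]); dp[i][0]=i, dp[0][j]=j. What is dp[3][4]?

3

   ''  G  A  C  A  G  G
''  0  1  2  3  4  5  6
 A  1  1  1  2  3  4  5
 A  2  2  1  2  2  3  4
 G  3  2  2  2  3  2  3
 T  4  3  3  3  3  3  3
 T  5  4  4  4  4  4  4
 A  6  5  4  5  4  5  5
 C  7  6  5  4  5  5  6
 G  8  7  6  5  5  5  5
 A  9  8  7  6  5  6  6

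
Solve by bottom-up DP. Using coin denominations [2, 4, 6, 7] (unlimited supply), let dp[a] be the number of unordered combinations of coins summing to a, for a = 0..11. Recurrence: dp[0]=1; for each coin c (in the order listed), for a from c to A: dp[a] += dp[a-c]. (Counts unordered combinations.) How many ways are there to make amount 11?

2

after  coin     0     1     2     3     4     5     6     7     8     9    10    11
          2     1     0     1     0     1     0     1     0     1     0     1     0
          4     1     0     1     0     2     0     2     0     3     0     3     0
          6     1     0     1     0     2     0     3     0     4     0     5     0
          7     1     0     1     0     2     0     3     1     4     1     5     2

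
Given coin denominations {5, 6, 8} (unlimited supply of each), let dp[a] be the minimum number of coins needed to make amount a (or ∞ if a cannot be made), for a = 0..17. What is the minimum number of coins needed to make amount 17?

3

 a  0  1  2  3  4  5  6  7  8  9 10 11 12 13 14 15 16 17
dp  0  -  -  -  -  1  1  -  1  -  2  2  2  2  2  3  2  3
(- denotes ∞ / unreachable)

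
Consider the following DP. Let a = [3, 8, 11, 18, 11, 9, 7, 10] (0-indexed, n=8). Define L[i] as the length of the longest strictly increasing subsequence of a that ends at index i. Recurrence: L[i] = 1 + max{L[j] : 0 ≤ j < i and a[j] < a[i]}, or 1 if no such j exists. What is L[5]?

   i    0    1    2    3    4    5    6    7
a[i]    3    8   11   18   11    9    7   10
L[i]    1    2    3    4    3    3    2    4

3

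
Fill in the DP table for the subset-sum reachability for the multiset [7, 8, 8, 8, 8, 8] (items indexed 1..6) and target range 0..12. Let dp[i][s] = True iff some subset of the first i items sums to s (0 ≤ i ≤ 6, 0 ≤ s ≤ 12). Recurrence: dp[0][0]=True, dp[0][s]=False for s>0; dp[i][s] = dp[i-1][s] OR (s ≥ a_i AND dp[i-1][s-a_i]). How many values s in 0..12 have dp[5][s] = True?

3

i\s   0   1   2   3   4   5   6   7   8   9  10  11  12
  0   T   F   F   F   F   F   F   F   F   F   F   F   F
  1   T   F   F   F   F   F   F   T   F   F   F   F   F
  2   T   F   F   F   F   F   F   T   T   F   F   F   F
  3   T   F   F   F   F   F   F   T   T   F   F   F   F
  4   T   F   F   F   F   F   F   T   T   F   F   F   F
  5   T   F   F   F   F   F   F   T   T   F   F   F   F
  6   T   F   F   F   F   F   F   T   T   F   F   F   F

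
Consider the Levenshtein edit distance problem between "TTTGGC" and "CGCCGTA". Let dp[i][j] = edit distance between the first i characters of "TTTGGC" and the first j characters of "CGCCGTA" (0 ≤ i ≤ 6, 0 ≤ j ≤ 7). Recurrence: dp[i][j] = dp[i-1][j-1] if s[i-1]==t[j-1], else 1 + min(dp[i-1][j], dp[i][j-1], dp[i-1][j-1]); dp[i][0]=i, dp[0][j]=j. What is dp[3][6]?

5

   ''  C  G  C  C  G  T  A
''  0  1  2  3  4  5  6  7
 T  1  1  2  3  4  5  5  6
 T  2  2  2  3  4  5  5  6
 T  3  3  3  3  4  5  5  6
 G  4  4  3  4  4  4  5  6
 G  5  5  4  4  5  4  5  6
 C  6  5  5  4  4  5  5  6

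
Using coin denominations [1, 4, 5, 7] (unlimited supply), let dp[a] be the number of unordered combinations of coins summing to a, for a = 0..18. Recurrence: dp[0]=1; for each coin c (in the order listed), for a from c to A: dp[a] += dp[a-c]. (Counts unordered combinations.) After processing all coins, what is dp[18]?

after  coin     0     1     2     3     4     5     6     7     8     9    10    11    12    13    14    15    16    17    18
          1     1     1     1     1     1     1     1     1     1     1     1     1     1     1     1     1     1     1     1
          4     1     1     1     1     2     2     2     2     3     3     3     3     4     4     4     4     5     5     5
          5     1     1     1     1     2     3     3     3     4     5     6     6     7     8     9    10    11    12    13
          7     1     1     1     1     2     3     3     4     5     6     7     8    10    11    13    15    17    19    21

21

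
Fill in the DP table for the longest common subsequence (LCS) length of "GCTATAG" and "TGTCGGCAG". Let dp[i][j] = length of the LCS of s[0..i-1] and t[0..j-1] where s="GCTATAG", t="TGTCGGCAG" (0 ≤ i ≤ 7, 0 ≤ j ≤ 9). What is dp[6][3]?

   ''  T  G  T  C  G  G  C  A  G
''  0  0  0  0  0  0  0  0  0  0
 G  0  0  1  1  1  1  1  1  1  1
 C  0  0  1  1  2  2  2  2  2  2
 T  0  1  1  2  2  2  2  2  2  2
 A  0  1  1  2  2  2  2  2  3  3
 T  0  1  1  2  2  2  2  2  3  3
 A  0  1  1  2  2  2  2  2  3  3
 G  0  1  2  2  2  3  3  3  3  4

2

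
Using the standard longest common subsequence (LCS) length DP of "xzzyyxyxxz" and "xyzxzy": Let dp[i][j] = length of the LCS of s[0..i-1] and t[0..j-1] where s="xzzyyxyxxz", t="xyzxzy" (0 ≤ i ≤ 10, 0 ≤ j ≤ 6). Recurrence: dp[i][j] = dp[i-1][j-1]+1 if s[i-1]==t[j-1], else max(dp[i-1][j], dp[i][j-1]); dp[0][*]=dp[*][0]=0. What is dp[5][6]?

4

   ''  x  y  z  x  z  y
''  0  0  0  0  0  0  0
 x  0  1  1  1  1  1  1
 z  0  1  1  2  2  2  2
 z  0  1  1  2  2  3  3
 y  0  1  2  2  2  3  4
 y  0  1  2  2  2  3  4
 x  0  1  2  2  3  3  4
 y  0  1  2  2  3  3  4
 x  0  1  2  2  3  3  4
 x  0  1  2  2  3  3  4
 z  0  1  2  3  3  4  4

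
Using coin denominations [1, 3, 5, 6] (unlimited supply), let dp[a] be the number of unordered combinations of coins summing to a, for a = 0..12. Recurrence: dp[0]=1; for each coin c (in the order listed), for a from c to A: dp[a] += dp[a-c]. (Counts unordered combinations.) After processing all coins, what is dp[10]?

after  coin     0     1     2     3     4     5     6     7     8     9    10    11    12
          1     1     1     1     1     1     1     1     1     1     1     1     1     1
          3     1     1     1     2     2     2     3     3     3     4     4     4     5
          5     1     1     1     2     2     3     4     4     5     6     7     8     9
          6     1     1     1     2     2     3     5     5     6     8     9    11    14

9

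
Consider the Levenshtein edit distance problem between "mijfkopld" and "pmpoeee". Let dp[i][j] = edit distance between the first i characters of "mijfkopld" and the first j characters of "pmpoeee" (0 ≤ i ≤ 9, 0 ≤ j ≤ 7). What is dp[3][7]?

   ''  p  m  p  o  e  e  e
''  0  1  2  3  4  5  6  7
 m  1  1  1  2  3  4  5  6
 i  2  2  2  2  3  4  5  6
 j  3  3  3  3  3  4  5  6
 f  4  4  4  4  4  4  5  6
 k  5  5  5  5  5  5  5  6
 o  6  6  6  6  5  6  6  6
 p  7  6  7  6  6  6  7  7
 l  8  7  7  7  7  7  7  8
 d  9  8  8  8  8  8  8  8

6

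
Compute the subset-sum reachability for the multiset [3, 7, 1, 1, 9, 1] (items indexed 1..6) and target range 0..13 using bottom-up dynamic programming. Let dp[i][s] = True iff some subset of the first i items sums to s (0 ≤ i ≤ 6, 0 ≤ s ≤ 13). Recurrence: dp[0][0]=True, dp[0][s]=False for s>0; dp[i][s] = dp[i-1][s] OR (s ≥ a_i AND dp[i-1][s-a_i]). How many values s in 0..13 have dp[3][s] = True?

8

i\s   0   1   2   3   4   5   6   7   8   9  10  11  12  13
  0   T   F   F   F   F   F   F   F   F   F   F   F   F   F
  1   T   F   F   T   F   F   F   F   F   F   F   F   F   F
  2   T   F   F   T   F   F   F   T   F   F   T   F   F   F
  3   T   T   F   T   T   F   F   T   T   F   T   T   F   F
  4   T   T   T   T   T   T   F   T   T   T   T   T   T   F
  5   T   T   T   T   T   T   F   T   T   T   T   T   T   T
  6   T   T   T   T   T   T   T   T   T   T   T   T   T   T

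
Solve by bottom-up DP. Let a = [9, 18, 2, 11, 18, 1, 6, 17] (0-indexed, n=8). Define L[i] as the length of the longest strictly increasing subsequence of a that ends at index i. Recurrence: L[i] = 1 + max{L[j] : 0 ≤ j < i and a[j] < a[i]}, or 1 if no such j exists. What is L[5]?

   i    0    1    2    3    4    5    6    7
a[i]    9   18    2   11   18    1    6   17
L[i]    1    2    1    2    3    1    2    3

1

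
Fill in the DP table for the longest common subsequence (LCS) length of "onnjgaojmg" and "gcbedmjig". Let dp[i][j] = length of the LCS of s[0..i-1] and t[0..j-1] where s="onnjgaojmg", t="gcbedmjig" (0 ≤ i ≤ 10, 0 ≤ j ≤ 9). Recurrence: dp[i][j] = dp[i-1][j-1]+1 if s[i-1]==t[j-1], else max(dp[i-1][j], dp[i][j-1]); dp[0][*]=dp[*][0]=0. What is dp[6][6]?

1

   ''  g  c  b  e  d  m  j  i  g
''  0  0  0  0  0  0  0  0  0  0
 o  0  0  0  0  0  0  0  0  0  0
 n  0  0  0  0  0  0  0  0  0  0
 n  0  0  0  0  0  0  0  0  0  0
 j  0  0  0  0  0  0  0  1  1  1
 g  0  1  1  1  1  1  1  1  1  2
 a  0  1  1  1  1  1  1  1  1  2
 o  0  1  1  1  1  1  1  1  1  2
 j  0  1  1  1  1  1  1  2  2  2
 m  0  1  1  1  1  1  2  2  2  2
 g  0  1  1  1  1  1  2  2  2  3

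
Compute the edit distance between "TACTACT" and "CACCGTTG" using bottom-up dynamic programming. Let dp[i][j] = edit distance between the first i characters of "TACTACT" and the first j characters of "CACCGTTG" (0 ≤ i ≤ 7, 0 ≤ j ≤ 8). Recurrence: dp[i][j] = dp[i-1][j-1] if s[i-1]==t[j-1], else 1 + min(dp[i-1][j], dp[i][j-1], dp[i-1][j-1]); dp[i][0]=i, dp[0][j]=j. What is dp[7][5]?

   ''  C  A  C  C  G  T  T  G
''  0  1  2  3  4  5  6  7  8
 T  1  1  2  3  4  5  5  6  7
 A  2  2  1  2  3  4  5  6  7
 C  3  2  2  1  2  3  4  5  6
 T  4  3  3  2  2  3  3  4  5
 A  5  4  3  3  3  3  4  4  5
 C  6  5  4  3  3  4  4  5  5
 T  7  6  5  4  4  4  4  4  5

4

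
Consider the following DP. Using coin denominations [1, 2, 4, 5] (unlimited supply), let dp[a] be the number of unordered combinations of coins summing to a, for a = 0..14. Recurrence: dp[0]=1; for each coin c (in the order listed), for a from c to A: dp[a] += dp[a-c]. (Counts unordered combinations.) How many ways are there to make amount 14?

33

after  coin     0     1     2     3     4     5     6     7     8     9    10    11    12    13    14
          1     1     1     1     1     1     1     1     1     1     1     1     1     1     1     1
          2     1     1     2     2     3     3     4     4     5     5     6     6     7     7     8
          4     1     1     2     2     4     4     6     6     9     9    12    12    16    16    20
          5     1     1     2     2     4     5     7     8    11    13    17    19    24    27    33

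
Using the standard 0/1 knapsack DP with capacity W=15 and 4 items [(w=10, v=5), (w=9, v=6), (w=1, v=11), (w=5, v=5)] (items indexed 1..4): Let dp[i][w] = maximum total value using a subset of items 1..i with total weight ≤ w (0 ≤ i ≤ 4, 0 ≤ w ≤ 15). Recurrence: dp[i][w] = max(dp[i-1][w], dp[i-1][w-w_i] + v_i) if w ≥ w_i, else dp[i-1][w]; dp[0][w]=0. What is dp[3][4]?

11

i\w   0   1   2   3   4   5   6   7   8   9  10  11  12  13  14  15
  0   0   0   0   0   0   0   0   0   0   0   0   0   0   0   0   0
  1   0   0   0   0   0   0   0   0   0   0   5   5   5   5   5   5
  2   0   0   0   0   0   0   0   0   0   6   6   6   6   6   6   6
  3   0  11  11  11  11  11  11  11  11  11  17  17  17  17  17  17
  4   0  11  11  11  11  11  16  16  16  16  17  17  17  17  17  22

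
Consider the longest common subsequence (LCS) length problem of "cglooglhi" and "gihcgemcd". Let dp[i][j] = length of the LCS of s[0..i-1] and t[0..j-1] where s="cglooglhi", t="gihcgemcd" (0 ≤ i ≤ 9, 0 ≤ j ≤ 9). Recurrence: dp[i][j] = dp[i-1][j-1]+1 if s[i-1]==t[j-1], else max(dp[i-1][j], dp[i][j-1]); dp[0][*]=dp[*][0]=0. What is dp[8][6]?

   ''  g  i  h  c  g  e  m  c  d
''  0  0  0  0  0  0  0  0  0  0
 c  0  0  0  0  1  1  1  1  1  1
 g  0  1  1  1  1  2  2  2  2  2
 l  0  1  1  1  1  2  2  2  2  2
 o  0  1  1  1  1  2  2  2  2  2
 o  0  1  1  1  1  2  2  2  2  2
 g  0  1  1  1  1  2  2  2  2  2
 l  0  1  1  1  1  2  2  2  2  2
 h  0  1  1  2  2  2  2  2  2  2
 i  0  1  2  2  2  2  2  2  2  2

2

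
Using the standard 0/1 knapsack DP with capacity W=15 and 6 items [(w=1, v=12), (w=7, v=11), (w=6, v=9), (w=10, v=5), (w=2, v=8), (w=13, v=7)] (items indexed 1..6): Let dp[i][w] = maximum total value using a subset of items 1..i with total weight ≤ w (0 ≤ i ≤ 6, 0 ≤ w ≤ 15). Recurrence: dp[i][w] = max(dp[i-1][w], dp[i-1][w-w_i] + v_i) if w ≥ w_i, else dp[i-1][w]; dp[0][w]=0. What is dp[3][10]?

23

i\w   0   1   2   3   4   5   6   7   8   9  10  11  12  13  14  15
  0   0   0   0   0   0   0   0   0   0   0   0   0   0   0   0   0
  1   0  12  12  12  12  12  12  12  12  12  12  12  12  12  12  12
  2   0  12  12  12  12  12  12  12  23  23  23  23  23  23  23  23
  3   0  12  12  12  12  12  12  21  23  23  23  23  23  23  32  32
  4   0  12  12  12  12  12  12  21  23  23  23  23  23  23  32  32
  5   0  12  12  20  20  20  20  21  23  29  31  31  31  31  32  32
  6   0  12  12  20  20  20  20  21  23  29  31  31  31  31  32  32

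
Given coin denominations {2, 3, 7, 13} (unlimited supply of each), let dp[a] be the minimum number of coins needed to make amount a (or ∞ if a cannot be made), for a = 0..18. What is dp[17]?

3

 a  0  1  2  3  4  5  6  7  8  9 10 11 12 13 14 15 16 17 18
dp  0  -  1  1  2  2  2  1  3  2  2  3  3  1  2  2  2  3  3
(- denotes ∞ / unreachable)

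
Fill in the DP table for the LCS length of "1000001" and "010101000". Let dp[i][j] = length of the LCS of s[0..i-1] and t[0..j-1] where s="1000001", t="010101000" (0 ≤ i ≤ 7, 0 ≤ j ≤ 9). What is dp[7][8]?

5

   ''  0  1  0  1  0  1  0  0  0
''  0  0  0  0  0  0  0  0  0  0
 1  0  0  1  1  1  1  1  1  1  1
 0  0  1  1  2  2  2  2  2  2  2
 0  0  1  1  2  2  3  3  3  3  3
 0  0  1  1  2  2  3  3  4  4  4
 0  0  1  1  2  2  3  3  4  5  5
 0  0  1  1  2  2  3  3  4  5  6
 1  0  1  2  2  3  3  4  4  5  6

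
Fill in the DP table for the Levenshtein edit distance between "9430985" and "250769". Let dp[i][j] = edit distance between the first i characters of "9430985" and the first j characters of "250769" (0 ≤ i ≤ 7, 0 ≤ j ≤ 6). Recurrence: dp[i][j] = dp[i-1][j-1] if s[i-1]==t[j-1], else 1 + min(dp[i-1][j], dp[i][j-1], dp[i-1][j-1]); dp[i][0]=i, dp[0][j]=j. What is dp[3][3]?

   ''  2  5  0  7  6  9
''  0  1  2  3  4  5  6
 9  1  1  2  3  4  5  5
 4  2  2  2  3  4  5  6
 3  3  3  3  3  4  5  6
 0  4  4  4  3  4  5  6
 9  5  5  5  4  4  5  5
 8  6  6  6  5  5  5  6
 5  7  7  6  6  6  6  6

3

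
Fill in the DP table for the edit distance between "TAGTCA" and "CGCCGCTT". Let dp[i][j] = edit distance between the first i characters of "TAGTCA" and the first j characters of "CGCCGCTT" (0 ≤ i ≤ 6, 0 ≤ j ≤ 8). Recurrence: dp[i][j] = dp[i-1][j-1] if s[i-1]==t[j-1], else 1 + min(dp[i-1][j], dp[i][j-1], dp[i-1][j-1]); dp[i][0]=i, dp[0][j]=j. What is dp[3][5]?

   ''  C  G  C  C  G  C  T  T
''  0  1  2  3  4  5  6  7  8
 T  1  1  2  3  4  5  6  6  7
 A  2  2  2  3  4  5  6  7  7
 G  3  3  2  3  4  4  5  6  7
 T  4  4  3  3  4  5  5  5  6
 C  5  4  4  3  3  4  5  6  6
 A  6  5  5  4  4  4  5  6  7

4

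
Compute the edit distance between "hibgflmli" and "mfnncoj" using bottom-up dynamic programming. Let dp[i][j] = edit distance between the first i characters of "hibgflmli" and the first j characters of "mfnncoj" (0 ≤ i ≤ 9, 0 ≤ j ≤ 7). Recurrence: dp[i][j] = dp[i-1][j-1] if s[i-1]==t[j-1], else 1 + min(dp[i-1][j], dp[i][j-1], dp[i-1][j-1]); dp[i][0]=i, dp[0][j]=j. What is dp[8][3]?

   ''  m  f  n  n  c  o  j
''  0  1  2  3  4  5  6  7
 h  1  1  2  3  4  5  6  7
 i  2  2  2  3  4  5  6  7
 b  3  3  3  3  4  5  6  7
 g  4  4  4  4  4  5  6  7
 f  5  5  4  5  5  5  6  7
 l  6  6  5  5  6  6  6  7
 m  7  6  6  6  6  7  7  7
 l  8  7  7  7  7  7  8  8
 i  9  8  8  8  8  8  8  9

7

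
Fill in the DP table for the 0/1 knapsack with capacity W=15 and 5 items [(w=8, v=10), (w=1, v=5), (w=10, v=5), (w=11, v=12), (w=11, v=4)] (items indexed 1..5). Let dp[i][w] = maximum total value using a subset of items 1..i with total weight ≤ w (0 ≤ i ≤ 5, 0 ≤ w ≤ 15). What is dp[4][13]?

17

i\w   0   1   2   3   4   5   6   7   8   9  10  11  12  13  14  15
  0   0   0   0   0   0   0   0   0   0   0   0   0   0   0   0   0
  1   0   0   0   0   0   0   0   0  10  10  10  10  10  10  10  10
  2   0   5   5   5   5   5   5   5  10  15  15  15  15  15  15  15
  3   0   5   5   5   5   5   5   5  10  15  15  15  15  15  15  15
  4   0   5   5   5   5   5   5   5  10  15  15  15  17  17  17  17
  5   0   5   5   5   5   5   5   5  10  15  15  15  17  17  17  17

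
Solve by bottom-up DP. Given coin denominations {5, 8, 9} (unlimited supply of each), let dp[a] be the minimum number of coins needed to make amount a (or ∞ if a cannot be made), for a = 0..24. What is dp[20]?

4

 a  0  1  2  3  4  5  6  7  8  9 10 11 12 13 14 15 16 17 18 19 20 21 22 23 24
dp  0  -  -  -  -  1  -  -  1  1  2  -  -  2  2  3  2  2  2  3  4  3  3  3  3
(- denotes ∞ / unreachable)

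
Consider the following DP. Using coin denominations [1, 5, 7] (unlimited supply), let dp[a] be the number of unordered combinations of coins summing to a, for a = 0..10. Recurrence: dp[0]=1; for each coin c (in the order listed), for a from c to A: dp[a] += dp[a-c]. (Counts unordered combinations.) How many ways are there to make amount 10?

4

after  coin     0     1     2     3     4     5     6     7     8     9    10
          1     1     1     1     1     1     1     1     1     1     1     1
          5     1     1     1     1     1     2     2     2     2     2     3
          7     1     1     1     1     1     2     2     3     3     3     4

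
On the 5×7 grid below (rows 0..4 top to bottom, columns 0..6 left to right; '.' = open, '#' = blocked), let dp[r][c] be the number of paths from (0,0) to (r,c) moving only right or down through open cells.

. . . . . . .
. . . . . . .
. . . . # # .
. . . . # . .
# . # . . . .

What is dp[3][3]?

20

r\c   0   1   2   3   4   5   6
  0   1   1   1   1   1   1   1
  1   1   2   3   4   5   6   7
  2   1   3   6  10   0   0   7
  3   1   4  10  20   0   0   7
  4   0   4   0  20  20  20  27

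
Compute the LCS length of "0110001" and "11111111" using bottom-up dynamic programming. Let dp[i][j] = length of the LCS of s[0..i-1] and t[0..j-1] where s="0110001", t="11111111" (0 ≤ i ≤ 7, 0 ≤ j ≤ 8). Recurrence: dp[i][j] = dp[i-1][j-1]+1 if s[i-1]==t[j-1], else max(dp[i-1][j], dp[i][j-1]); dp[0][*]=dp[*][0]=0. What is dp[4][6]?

2

   ''  1  1  1  1  1  1  1  1
''  0  0  0  0  0  0  0  0  0
 0  0  0  0  0  0  0  0  0  0
 1  0  1  1  1  1  1  1  1  1
 1  0  1  2  2  2  2  2  2  2
 0  0  1  2  2  2  2  2  2  2
 0  0  1  2  2  2  2  2  2  2
 0  0  1  2  2  2  2  2  2  2
 1  0  1  2  3  3  3  3  3  3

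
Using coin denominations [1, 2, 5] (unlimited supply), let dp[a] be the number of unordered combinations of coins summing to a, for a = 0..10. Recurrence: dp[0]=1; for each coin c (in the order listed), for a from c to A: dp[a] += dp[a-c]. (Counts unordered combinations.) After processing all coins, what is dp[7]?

after  coin     0     1     2     3     4     5     6     7     8     9    10
          1     1     1     1     1     1     1     1     1     1     1     1
          2     1     1     2     2     3     3     4     4     5     5     6
          5     1     1     2     2     3     4     5     6     7     8    10

6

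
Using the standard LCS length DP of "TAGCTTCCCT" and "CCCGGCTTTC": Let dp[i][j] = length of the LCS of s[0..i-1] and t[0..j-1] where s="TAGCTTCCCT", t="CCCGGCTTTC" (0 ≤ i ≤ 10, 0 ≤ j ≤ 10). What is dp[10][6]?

4

   ''  C  C  C  G  G  C  T  T  T  C
''  0  0  0  0  0  0  0  0  0  0  0
 T  0  0  0  0  0  0  0  1  1  1  1
 A  0  0  0  0  0  0  0  1  1  1  1
 G  0  0  0  0  1  1  1  1  1  1  1
 C  0  1  1  1  1  1  2  2  2  2  2
 T  0  1  1  1  1  1  2  3  3  3  3
 T  0  1  1  1  1  1  2  3  4  4  4
 C  0  1  2  2  2  2  2  3  4  4  5
 C  0  1  2  3  3  3  3  3  4  4  5
 C  0  1  2  3  3  3  4  4  4  4  5
 T  0  1  2  3  3  3  4  5  5  5  5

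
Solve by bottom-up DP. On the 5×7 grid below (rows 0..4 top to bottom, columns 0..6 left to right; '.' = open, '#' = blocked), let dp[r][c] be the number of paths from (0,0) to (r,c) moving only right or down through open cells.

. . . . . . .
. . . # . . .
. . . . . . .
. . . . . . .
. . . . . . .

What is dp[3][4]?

23

r\c   0   1   2   3   4   5   6
  0   1   1   1   1   1   1   1
  1   1   2   3   0   1   2   3
  2   1   3   6   6   7   9  12
  3   1   4  10  16  23  32  44
  4   1   5  15  31  54  86 130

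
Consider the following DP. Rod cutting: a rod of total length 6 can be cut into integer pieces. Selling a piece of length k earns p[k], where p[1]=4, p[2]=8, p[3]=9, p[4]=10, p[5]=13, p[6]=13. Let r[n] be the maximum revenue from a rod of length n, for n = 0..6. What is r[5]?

20

   n    0    1    2    3    4    5    6
r[n]    0    4    8   12   16   20   24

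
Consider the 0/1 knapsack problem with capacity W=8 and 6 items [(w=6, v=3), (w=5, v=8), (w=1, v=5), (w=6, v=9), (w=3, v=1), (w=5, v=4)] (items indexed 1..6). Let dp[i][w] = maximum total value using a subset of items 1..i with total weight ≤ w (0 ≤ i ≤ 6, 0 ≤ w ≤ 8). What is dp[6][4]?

6

i\w   0   1   2   3   4   5   6   7   8
  0   0   0   0   0   0   0   0   0   0
  1   0   0   0   0   0   0   3   3   3
  2   0   0   0   0   0   8   8   8   8
  3   0   5   5   5   5   8  13  13  13
  4   0   5   5   5   5   8  13  14  14
  5   0   5   5   5   6   8  13  14  14
  6   0   5   5   5   6   8  13  14  14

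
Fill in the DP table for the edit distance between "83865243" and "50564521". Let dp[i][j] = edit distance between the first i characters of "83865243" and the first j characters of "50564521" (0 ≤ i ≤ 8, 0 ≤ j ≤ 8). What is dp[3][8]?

   ''  5  0  5  6  4  5  2  1
''  0  1  2  3  4  5  6  7  8
 8  1  1  2  3  4  5  6  7  8
 3  2  2  2  3  4  5  6  7  8
 8  3  3  3  3  4  5  6  7  8
 6  4  4  4  4  3  4  5  6  7
 5  5  4  5  4  4  4  4  5  6
 2  6  5  5  5  5  5  5  4  5
 4  7  6  6  6  6  5  6  5  5
 3  8  7  7  7  7  6  6  6  6

8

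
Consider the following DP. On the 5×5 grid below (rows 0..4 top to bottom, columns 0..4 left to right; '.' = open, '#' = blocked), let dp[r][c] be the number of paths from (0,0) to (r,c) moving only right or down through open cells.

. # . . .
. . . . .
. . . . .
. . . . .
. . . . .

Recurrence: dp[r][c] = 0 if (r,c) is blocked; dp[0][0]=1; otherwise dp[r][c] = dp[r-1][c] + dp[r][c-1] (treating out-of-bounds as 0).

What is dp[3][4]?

15

r\c   0   1   2   3   4
  0   1   0   0   0   0
  1   1   1   1   1   1
  2   1   2   3   4   5
  3   1   3   6  10  15
  4   1   4  10  20  35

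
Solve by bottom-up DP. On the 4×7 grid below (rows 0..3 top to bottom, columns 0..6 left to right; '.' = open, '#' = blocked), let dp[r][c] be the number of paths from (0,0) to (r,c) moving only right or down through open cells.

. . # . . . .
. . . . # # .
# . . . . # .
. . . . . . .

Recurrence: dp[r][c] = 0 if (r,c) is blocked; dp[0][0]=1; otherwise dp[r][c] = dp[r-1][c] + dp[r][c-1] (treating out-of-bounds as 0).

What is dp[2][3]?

r\c   0   1   2   3   4   5   6
  0   1   1   0   0   0   0   0
  1   1   2   2   2   0   0   0
  2   0   2   4   6   6   0   0
  3   0   2   6  12  18  18  18

6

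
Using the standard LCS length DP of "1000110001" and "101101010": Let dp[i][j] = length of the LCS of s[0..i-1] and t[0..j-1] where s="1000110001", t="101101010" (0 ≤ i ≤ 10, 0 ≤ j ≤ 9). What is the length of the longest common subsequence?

7

   ''  1  0  1  1  0  1  0  1  0
''  0  0  0  0  0  0  0  0  0  0
 1  0  1  1  1  1  1  1  1  1  1
 0  0  1  2  2  2  2  2  2  2  2
 0  0  1  2  2  2  3  3  3  3  3
 0  0  1  2  2  2  3  3  4  4  4
 1  0  1  2  3  3  3  4  4  5  5
 1  0  1  2  3  4  4  4  4  5  5
 0  0  1  2  3  4  5  5  5  5  6
 0  0  1  2  3  4  5  5  6  6  6
 0  0  1  2  3  4  5  5  6  6  7
 1  0  1  2  3  4  5  6  6  7  7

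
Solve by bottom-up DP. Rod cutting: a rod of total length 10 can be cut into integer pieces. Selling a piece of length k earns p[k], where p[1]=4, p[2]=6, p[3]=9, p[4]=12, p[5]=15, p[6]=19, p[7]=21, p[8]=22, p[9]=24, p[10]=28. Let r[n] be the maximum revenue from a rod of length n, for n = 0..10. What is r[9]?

   n    0    1    2    3    4    5    6    7    8    9   10
r[n]    0    4    8   12   16   20   24   28   32   36   40

36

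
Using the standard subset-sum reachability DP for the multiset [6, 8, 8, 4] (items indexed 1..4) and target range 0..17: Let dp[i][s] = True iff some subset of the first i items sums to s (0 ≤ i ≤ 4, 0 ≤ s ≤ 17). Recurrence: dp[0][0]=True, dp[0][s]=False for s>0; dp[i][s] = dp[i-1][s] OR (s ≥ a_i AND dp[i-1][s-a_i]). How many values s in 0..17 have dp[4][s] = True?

8

i\s   0   1   2   3   4   5   6   7   8   9  10  11  12  13  14  15  16  17
  0   T   F   F   F   F   F   F   F   F   F   F   F   F   F   F   F   F   F
  1   T   F   F   F   F   F   T   F   F   F   F   F   F   F   F   F   F   F
  2   T   F   F   F   F   F   T   F   T   F   F   F   F   F   T   F   F   F
  3   T   F   F   F   F   F   T   F   T   F   F   F   F   F   T   F   T   F
  4   T   F   F   F   T   F   T   F   T   F   T   F   T   F   T   F   T   F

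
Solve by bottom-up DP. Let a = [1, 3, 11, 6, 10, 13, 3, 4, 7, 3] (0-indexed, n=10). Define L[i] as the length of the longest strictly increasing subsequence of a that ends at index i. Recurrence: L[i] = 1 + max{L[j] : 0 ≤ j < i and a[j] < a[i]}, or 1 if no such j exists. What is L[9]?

2

   i    0    1    2    3    4    5    6    7    8    9
a[i]    1    3   11    6   10   13    3    4    7    3
L[i]    1    2    3    3    4    5    2    3    4    2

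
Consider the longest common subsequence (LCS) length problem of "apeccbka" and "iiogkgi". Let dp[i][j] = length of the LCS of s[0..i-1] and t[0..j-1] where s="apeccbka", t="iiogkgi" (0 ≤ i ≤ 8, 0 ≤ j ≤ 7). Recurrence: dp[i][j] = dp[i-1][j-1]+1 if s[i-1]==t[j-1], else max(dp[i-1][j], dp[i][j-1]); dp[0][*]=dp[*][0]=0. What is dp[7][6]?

   ''  i  i  o  g  k  g  i
''  0  0  0  0  0  0  0  0
 a  0  0  0  0  0  0  0  0
 p  0  0  0  0  0  0  0  0
 e  0  0  0  0  0  0  0  0
 c  0  0  0  0  0  0  0  0
 c  0  0  0  0  0  0  0  0
 b  0  0  0  0  0  0  0  0
 k  0  0  0  0  0  1  1  1
 a  0  0  0  0  0  1  1  1

1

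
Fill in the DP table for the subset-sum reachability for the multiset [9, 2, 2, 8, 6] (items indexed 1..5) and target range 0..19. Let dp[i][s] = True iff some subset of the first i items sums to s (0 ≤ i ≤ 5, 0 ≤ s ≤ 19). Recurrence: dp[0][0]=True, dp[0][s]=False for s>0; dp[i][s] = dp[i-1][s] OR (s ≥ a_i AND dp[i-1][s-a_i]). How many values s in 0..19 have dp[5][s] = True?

16

i\s   0   1   2   3   4   5   6   7   8   9  10  11  12  13  14  15  16  17  18  19
  0   T   F   F   F   F   F   F   F   F   F   F   F   F   F   F   F   F   F   F   F
  1   T   F   F   F   F   F   F   F   F   T   F   F   F   F   F   F   F   F   F   F
  2   T   F   T   F   F   F   F   F   F   T   F   T   F   F   F   F   F   F   F   F
  3   T   F   T   F   T   F   F   F   F   T   F   T   F   T   F   F   F   F   F   F
  4   T   F   T   F   T   F   F   F   T   T   T   T   T   T   F   F   F   T   F   T
  5   T   F   T   F   T   F   T   F   T   T   T   T   T   T   T   T   T   T   T   T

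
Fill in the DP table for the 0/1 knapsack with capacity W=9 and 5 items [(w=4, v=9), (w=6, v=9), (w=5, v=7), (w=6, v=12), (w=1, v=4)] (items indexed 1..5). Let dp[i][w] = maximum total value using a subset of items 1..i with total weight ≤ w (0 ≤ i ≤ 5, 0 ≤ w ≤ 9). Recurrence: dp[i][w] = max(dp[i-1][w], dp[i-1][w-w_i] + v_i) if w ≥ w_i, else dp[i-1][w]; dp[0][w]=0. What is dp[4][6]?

12

i\w   0   1   2   3   4   5   6   7   8   9
  0   0   0   0   0   0   0   0   0   0   0
  1   0   0   0   0   9   9   9   9   9   9
  2   0   0   0   0   9   9   9   9   9   9
  3   0   0   0   0   9   9   9   9   9  16
  4   0   0   0   0   9   9  12  12  12  16
  5   0   4   4   4   9  13  13  16  16  16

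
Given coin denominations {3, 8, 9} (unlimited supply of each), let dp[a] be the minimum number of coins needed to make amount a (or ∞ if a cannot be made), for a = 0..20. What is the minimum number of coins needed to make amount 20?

3

 a  0  1  2  3  4  5  6  7  8  9 10 11 12 13 14 15 16 17 18 19 20
dp  0  -  -  1  -  -  2  -  1  1  -  2  2  -  3  3  2  2  2  3  3
(- denotes ∞ / unreachable)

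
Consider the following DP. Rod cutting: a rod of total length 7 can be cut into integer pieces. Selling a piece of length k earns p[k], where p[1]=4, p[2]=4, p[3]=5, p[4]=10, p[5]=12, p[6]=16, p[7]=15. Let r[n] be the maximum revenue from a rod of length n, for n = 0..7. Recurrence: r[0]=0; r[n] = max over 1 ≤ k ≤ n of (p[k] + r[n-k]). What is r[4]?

   n    0    1    2    3    4    5    6    7
r[n]    0    4    8   12   16   20   24   28

16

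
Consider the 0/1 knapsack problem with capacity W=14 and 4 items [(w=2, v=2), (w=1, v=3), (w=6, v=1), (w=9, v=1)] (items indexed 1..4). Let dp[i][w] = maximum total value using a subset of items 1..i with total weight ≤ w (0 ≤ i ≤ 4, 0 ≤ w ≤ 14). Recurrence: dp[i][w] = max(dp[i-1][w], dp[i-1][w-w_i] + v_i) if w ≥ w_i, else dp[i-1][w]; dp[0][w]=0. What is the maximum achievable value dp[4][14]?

i\w   0   1   2   3   4   5   6   7   8   9  10  11  12  13  14
  0   0   0   0   0   0   0   0   0   0   0   0   0   0   0   0
  1   0   0   2   2   2   2   2   2   2   2   2   2   2   2   2
  2   0   3   3   5   5   5   5   5   5   5   5   5   5   5   5
  3   0   3   3   5   5   5   5   5   5   6   6   6   6   6   6
  4   0   3   3   5   5   5   5   5   5   6   6   6   6   6   6

6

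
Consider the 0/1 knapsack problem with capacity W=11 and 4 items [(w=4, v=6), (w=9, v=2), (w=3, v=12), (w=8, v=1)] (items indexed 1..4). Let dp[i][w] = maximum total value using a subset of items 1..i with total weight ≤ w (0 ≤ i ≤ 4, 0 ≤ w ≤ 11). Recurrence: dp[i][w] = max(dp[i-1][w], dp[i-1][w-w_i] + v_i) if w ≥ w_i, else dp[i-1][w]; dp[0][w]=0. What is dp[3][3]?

i\w   0   1   2   3   4   5   6   7   8   9  10  11
  0   0   0   0   0   0   0   0   0   0   0   0   0
  1   0   0   0   0   6   6   6   6   6   6   6   6
  2   0   0   0   0   6   6   6   6   6   6   6   6
  3   0   0   0  12  12  12  12  18  18  18  18  18
  4   0   0   0  12  12  12  12  18  18  18  18  18

12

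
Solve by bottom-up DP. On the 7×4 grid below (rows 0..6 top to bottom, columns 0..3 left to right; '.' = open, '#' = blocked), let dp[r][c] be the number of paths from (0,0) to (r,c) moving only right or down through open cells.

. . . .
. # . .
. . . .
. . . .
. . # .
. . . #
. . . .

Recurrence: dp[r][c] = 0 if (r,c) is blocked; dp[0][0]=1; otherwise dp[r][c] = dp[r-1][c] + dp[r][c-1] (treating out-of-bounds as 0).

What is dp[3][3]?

r\c   0   1   2   3
  0   1   1   1   1
  1   1   0   1   2
  2   1   1   2   4
  3   1   2   4   8
  4   1   3   0   8
  5   1   4   4   0
  6   1   5   9   9

8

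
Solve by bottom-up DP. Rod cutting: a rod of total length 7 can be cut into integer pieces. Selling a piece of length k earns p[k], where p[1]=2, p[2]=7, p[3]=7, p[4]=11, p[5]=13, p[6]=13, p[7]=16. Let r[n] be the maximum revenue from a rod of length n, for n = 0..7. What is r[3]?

   n    0    1    2    3    4    5    6    7
r[n]    0    2    7    9   14   16   21   23

9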